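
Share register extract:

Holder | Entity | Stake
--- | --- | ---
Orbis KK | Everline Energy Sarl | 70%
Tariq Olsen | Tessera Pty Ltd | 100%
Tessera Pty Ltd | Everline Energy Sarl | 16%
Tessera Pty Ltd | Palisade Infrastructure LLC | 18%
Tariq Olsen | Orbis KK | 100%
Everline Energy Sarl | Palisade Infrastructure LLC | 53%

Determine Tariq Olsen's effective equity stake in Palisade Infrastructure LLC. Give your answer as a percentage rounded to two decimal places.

63.58%

Tariq reaches Palisade along 3 paths.
Via Orbis → Everline: 100% × 70% × 53% = 37.1%.
Via Tessera → Everline: 100% × 16% × 53% = 8.48%.
Via Tessera: 100% × 18% = 18%.
Total: 37.1% + 8.48% + 18% = 63.58%.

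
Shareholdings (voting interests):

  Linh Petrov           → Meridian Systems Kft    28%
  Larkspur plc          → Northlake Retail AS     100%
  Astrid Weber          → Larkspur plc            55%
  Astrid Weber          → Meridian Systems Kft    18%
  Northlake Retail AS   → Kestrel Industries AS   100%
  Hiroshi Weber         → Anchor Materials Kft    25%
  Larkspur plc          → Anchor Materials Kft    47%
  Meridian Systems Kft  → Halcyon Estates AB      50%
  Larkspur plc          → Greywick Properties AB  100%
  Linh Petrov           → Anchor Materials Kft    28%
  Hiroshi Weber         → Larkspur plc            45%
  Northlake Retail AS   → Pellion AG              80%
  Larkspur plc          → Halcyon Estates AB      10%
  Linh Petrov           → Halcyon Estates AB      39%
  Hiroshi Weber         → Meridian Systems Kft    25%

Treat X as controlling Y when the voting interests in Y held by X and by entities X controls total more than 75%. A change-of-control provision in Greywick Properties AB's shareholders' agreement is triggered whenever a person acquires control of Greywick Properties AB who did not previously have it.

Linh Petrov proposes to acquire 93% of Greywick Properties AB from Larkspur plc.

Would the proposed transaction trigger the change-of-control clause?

Yes

The purchase adds only to Linh's holdings (Larkspur's stake shrinks), so Linh is the only person who could newly come to control Greywick.
Linh's largest direct stake is 39% in Halcyon, which does not meet the threshold, so Linh controls no company.
Neither Linh nor any entity Linh controls holds any voting interest in Greywick.
So before the transaction, Linh does not control Greywick.
After the purchase, Linh holds 93% of Greywick directly, and Larkspur's stake falls to 7%.
Linh holds 93% of Greywick, so Linh controls Greywick.
Linh did not control Greywick before and does after, so the clause is triggered.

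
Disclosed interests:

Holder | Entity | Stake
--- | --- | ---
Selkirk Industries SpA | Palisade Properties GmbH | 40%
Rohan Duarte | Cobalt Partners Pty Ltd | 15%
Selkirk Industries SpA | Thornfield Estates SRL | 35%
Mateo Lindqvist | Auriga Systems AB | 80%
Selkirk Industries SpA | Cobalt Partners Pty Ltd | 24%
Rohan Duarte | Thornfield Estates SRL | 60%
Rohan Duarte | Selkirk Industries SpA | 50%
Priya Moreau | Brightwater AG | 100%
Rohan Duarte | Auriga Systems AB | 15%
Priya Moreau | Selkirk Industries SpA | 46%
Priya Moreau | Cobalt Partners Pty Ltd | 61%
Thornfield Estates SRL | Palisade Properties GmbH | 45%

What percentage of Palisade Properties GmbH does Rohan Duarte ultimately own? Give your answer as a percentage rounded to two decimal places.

54.88%

Rohan reaches Palisade along 3 paths.
Via Thornfield: 60% × 45% = 27%.
Via Selkirk → Thornfield: 50% × 35% × 45% = 7.875%.
Via Selkirk: 50% × 40% = 20%.
Total: 27% + 7.875% + 20% = 54.875%.
Rounded: 54.88%.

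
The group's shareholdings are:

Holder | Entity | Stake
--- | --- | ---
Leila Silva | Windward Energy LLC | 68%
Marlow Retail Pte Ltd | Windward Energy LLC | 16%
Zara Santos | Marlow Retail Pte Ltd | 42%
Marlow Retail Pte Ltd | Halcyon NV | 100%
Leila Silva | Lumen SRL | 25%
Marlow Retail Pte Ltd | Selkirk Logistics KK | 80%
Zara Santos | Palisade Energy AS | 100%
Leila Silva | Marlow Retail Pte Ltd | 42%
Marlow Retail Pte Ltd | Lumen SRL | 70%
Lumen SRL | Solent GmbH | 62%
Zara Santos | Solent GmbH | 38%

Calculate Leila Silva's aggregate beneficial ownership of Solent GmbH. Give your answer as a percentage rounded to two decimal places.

33.73%

Leila reaches Solent along 2 paths.
Via Lumen: 25% × 62% = 15.5%.
Via Marlow → Lumen: 42% × 70% × 62% = 18.228%.
Total: 15.5% + 18.228% = 33.728%.
Rounded: 33.73%.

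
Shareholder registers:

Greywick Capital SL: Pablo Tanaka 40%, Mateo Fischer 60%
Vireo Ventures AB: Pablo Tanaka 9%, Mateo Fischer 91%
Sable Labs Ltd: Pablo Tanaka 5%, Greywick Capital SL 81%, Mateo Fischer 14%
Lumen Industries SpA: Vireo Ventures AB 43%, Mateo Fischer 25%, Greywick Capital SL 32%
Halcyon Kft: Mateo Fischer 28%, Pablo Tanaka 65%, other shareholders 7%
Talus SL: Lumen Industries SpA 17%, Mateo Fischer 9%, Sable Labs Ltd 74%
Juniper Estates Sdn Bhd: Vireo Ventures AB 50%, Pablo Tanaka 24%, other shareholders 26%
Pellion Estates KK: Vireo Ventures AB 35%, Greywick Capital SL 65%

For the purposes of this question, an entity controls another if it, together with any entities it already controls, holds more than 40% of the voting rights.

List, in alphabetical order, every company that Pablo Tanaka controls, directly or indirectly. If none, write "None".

Pablo holds 65% of Halcyon, so Pablo controls Halcyon.
No other company's threshold is met.

Halcyon Kft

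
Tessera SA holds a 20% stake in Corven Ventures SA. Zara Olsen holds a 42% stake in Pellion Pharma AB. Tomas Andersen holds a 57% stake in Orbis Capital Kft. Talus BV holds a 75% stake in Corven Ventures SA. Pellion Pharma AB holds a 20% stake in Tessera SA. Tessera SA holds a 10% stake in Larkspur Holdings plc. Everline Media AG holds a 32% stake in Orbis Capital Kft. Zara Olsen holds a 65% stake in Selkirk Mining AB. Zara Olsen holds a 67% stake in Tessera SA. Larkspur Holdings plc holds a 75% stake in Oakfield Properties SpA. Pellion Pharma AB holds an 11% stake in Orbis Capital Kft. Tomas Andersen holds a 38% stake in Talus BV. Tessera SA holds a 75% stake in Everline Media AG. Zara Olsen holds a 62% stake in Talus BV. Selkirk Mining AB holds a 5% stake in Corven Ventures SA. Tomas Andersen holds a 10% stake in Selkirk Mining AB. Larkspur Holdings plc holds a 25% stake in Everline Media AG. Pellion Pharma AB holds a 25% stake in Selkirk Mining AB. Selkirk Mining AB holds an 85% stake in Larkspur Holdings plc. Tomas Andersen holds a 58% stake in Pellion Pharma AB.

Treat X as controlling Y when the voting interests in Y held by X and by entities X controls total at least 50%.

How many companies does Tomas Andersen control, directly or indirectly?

Tomas holds 58% of Pellion, so Tomas controls Pellion.
Tomas and Pellion together hold 57% + 11% = 68% of Orbis, so Tomas controls Orbis.
No other company's threshold is met.
Tomas controls 2 companies.

2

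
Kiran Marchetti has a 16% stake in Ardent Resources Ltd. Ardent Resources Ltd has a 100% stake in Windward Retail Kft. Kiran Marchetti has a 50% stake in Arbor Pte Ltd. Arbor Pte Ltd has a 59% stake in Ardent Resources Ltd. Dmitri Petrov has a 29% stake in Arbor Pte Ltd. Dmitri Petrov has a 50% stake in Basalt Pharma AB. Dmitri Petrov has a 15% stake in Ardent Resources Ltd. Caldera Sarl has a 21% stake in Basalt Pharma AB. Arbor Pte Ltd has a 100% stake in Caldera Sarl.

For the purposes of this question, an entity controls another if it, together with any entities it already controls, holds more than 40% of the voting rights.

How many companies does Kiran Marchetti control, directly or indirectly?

Kiran holds 50% of Arbor, so Kiran controls Arbor.
Kiran and Arbor together hold 16% + 59% = 75% of Ardent, so Kiran controls Ardent.
Arbor holds 100% of Caldera, so Kiran controls Caldera.
Ardent holds 100% of Windward, so Kiran controls Windward.
No other company's threshold is met.
Kiran controls 4 companies.

4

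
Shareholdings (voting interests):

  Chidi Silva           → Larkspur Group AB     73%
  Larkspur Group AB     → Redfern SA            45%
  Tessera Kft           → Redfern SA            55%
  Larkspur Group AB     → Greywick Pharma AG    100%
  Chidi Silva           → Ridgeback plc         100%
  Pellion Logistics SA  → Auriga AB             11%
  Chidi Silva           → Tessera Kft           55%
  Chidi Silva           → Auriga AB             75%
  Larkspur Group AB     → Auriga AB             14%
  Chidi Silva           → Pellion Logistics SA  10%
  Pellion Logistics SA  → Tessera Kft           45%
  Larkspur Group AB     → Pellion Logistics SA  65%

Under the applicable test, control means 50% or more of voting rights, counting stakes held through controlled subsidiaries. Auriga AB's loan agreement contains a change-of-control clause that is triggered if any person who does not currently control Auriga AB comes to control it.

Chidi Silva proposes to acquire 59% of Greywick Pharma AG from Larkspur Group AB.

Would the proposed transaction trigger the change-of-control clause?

The purchase adds only to Chidi's holdings (Larkspur's stake shrinks), so Chidi is the only person who could newly come to control Auriga.
Chidi holds 73% of Larkspur, so Chidi controls Larkspur.
Chidi and Larkspur together hold 10% + 65% = 75% of Pellion, so Chidi controls Pellion.
Pellion and Chidi and Larkspur together hold 11% + 75% + 14% = 100% of Auriga, so Chidi controls Auriga.
So Chidi already controls Auriga before the transaction.
After the purchase, Chidi holds 59% of Greywick directly, and Larkspur's stake falls to 41%.
Chidi controlled Auriga already, so this is not a new person acquiring control; every other person's position is unchanged or reduced.
No new person acquires control, so the clause is not triggered.

No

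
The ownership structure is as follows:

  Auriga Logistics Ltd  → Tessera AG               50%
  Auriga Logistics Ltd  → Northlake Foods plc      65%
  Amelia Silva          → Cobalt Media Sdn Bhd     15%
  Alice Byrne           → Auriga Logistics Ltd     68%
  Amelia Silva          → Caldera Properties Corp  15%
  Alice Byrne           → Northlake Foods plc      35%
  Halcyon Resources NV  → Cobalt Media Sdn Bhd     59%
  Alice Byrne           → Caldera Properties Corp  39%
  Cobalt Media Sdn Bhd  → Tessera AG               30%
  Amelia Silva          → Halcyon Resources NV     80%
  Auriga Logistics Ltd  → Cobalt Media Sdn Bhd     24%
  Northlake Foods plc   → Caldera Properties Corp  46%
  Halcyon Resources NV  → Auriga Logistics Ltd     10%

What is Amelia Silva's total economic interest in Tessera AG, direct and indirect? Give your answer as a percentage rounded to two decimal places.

23.24%

Amelia reaches Tessera along 4 paths.
Via Cobalt: 15% × 30% = 4.5%.
Via Halcyon → Auriga → Cobalt: 80% × 10% × 24% × 30% = 0.576%.
Via Halcyon → Cobalt: 80% × 59% × 30% = 14.16%.
Via Halcyon → Auriga: 80% × 10% × 50% = 4%.
Total: 4.5% + 0.576% + 14.16% + 4% = 23.236%.
Rounded: 23.24%.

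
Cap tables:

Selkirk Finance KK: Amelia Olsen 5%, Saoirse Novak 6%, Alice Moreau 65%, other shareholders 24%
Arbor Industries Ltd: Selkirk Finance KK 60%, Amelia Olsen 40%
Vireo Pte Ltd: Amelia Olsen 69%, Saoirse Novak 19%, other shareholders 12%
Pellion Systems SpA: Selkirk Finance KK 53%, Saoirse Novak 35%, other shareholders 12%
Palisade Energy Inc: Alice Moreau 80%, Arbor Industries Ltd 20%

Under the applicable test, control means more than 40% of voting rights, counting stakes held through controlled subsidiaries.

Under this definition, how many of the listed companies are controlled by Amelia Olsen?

Amelia holds 69% of Vireo, so Amelia controls Vireo.
No other company's threshold is met.
Amelia controls 1 company.

1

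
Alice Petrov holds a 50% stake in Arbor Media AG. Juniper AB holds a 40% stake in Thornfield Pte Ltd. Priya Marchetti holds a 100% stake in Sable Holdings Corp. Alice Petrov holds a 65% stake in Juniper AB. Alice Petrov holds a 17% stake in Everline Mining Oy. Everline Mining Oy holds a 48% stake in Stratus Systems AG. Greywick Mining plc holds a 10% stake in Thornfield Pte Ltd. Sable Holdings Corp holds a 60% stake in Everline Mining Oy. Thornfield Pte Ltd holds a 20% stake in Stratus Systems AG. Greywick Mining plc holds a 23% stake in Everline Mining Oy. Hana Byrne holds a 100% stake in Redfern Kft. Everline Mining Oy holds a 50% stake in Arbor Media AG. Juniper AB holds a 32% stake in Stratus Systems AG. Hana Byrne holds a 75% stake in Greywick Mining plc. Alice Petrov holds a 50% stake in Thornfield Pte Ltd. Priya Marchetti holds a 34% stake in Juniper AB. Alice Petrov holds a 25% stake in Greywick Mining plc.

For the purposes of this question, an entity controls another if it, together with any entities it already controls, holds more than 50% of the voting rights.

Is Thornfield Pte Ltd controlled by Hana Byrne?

Hana holds 75% of Greywick, so Hana controls Greywick.
Hana holds 100% of Redfern, so Hana controls Redfern.
In Thornfield, Hana's side holds only 10%, not > 50%.
So Hana does not control Thornfield.

No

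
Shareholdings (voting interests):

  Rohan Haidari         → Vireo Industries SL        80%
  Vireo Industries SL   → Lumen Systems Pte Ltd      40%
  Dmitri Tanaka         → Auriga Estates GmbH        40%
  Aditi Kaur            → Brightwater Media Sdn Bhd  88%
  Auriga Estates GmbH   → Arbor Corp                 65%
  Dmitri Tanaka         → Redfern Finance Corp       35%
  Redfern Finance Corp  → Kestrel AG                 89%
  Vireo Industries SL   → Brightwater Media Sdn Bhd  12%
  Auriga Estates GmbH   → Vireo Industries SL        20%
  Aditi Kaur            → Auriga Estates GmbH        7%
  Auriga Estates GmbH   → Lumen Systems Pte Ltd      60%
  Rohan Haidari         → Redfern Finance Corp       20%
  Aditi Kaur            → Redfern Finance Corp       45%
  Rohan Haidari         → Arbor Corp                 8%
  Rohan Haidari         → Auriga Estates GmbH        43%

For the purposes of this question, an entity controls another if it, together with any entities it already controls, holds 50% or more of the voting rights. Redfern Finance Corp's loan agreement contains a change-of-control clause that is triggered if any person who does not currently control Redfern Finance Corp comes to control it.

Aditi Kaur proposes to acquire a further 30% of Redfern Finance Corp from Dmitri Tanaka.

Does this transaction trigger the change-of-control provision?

The purchase adds only to Aditi's holdings (Dmitri's stake shrinks), so Aditi is the only person who could newly come to control Redfern.
Aditi holds 88% of Brightwater, so Aditi controls Brightwater.
In Redfern, Aditi's side holds only 45%, not ≥ 50%.
So before the transaction, Aditi does not control Redfern.
After the purchase, Aditi's direct stake in Redfern rises to 45% + 30% = 75%, and Dmitri's stake falls to 5%.
Aditi holds 75% of Redfern, so Aditi controls Redfern.
Aditi did not control Redfern before and does after, so the clause is triggered.

Yes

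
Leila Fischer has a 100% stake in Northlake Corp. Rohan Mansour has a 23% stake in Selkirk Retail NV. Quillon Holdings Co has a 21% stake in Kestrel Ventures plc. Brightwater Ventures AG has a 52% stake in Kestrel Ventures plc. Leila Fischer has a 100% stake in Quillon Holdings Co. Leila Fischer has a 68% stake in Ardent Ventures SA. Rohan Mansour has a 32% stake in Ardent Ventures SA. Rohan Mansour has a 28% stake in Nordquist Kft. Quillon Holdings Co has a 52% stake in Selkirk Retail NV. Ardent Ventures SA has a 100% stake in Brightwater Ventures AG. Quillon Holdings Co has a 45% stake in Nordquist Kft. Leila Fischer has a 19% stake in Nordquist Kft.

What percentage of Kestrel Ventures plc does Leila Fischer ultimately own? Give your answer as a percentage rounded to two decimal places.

Leila reaches Kestrel along 2 paths.
Via Quillon: 100% × 21% = 21%.
Via Ardent → Brightwater: 68% × 100% × 52% = 35.36%.
Total: 21% + 35.36% = 56.36%.

56.36%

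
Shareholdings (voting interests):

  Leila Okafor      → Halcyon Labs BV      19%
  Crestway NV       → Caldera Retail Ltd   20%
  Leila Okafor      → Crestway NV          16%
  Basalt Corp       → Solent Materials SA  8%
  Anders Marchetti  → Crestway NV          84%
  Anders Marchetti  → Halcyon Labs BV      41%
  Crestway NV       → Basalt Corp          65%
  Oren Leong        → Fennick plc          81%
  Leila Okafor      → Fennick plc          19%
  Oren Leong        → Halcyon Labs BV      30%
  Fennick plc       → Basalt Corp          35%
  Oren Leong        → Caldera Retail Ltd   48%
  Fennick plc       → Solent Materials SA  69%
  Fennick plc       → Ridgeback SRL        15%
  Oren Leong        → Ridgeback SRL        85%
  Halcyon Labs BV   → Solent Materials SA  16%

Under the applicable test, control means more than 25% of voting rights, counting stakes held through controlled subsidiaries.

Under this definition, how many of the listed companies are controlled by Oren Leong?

Oren holds 30% of Halcyon, so Oren controls Halcyon.
Oren holds 81% of Fennick, so Oren controls Fennick.
Fennick holds 35% of Basalt, so Oren controls Basalt.
Fennick and Oren together hold 15% + 85% = 100% of Ridgeback, so Oren controls Ridgeback.
Basalt and Fennick and Halcyon together hold 8% + 69% + 16% = 93% of Solent, so Oren controls Solent.
Oren holds 48% of Caldera, so Oren controls Caldera.
No other company's threshold is met.
Oren controls 6 companies.

6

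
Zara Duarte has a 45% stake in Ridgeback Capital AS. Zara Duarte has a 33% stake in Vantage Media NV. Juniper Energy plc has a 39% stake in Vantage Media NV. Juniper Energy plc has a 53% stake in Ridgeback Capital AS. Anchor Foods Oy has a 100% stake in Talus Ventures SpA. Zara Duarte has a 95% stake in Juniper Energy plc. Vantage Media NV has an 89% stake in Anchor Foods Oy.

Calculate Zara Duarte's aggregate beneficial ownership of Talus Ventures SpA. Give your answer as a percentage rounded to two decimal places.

Zara reaches Talus along 2 paths.
Via Juniper → Vantage → Anchor: 95% × 39% × 89% × 100% = 32.9745%.
Via Vantage → Anchor: 33% × 89% × 100% = 29.37%.
Total: 32.9745% + 29.37% = 62.3445%.
Rounded: 62.34%.

62.34%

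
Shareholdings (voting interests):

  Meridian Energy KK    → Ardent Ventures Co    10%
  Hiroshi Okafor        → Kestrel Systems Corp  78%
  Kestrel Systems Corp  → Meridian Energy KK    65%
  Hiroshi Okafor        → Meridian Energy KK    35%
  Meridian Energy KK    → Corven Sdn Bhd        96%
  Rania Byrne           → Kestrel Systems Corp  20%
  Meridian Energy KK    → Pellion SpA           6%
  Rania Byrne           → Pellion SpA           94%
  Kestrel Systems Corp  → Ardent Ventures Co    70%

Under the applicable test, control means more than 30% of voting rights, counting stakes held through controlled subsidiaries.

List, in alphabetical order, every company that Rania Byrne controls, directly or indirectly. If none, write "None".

Rania holds 94% of Pellion, so Rania controls Pellion.
No other company's threshold is met.

Pellion SpA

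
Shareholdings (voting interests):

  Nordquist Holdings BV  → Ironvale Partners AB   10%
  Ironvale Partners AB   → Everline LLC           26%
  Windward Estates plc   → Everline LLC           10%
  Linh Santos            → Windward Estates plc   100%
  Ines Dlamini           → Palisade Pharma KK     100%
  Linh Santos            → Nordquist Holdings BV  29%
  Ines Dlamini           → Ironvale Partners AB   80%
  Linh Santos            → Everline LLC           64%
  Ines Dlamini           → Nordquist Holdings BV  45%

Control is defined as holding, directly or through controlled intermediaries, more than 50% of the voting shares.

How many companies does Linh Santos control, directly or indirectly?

2

Linh holds 100% of Windward, so Linh controls Windward.
Windward and Linh together hold 10% + 64% = 74% of Everline, so Linh controls Everline.
No other company's threshold is met.
Linh controls 2 companies.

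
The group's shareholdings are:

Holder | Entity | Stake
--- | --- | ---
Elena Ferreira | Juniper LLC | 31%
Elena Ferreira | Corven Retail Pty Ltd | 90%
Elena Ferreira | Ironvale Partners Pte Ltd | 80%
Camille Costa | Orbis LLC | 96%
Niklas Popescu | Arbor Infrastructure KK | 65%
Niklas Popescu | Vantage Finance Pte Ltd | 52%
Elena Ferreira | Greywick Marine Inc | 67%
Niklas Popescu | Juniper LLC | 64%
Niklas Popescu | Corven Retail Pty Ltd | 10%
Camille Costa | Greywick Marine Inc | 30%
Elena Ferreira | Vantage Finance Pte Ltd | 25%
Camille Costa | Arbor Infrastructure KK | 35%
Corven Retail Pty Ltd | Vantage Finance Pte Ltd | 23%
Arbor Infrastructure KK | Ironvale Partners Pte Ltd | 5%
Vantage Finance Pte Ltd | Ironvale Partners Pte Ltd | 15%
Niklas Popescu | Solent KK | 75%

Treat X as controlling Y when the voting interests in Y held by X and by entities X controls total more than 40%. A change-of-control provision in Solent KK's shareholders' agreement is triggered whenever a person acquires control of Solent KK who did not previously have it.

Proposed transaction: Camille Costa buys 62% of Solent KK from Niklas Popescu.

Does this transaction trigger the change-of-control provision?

Yes

The purchase adds only to Camille's holdings (Niklas's stake shrinks), so Camille is the only person who could newly come to control Solent.
Camille holds 96% of Orbis, so Camille controls Orbis.
Neither Camille nor any entity Camille controls holds any voting interest in Solent.
So before the transaction, Camille does not control Solent.
After the purchase, Camille holds 62% of Solent directly, and Niklas's stake falls to 13%.
Camille holds 62% of Solent, so Camille controls Solent.
Camille did not control Solent before and does after, so the clause is triggered.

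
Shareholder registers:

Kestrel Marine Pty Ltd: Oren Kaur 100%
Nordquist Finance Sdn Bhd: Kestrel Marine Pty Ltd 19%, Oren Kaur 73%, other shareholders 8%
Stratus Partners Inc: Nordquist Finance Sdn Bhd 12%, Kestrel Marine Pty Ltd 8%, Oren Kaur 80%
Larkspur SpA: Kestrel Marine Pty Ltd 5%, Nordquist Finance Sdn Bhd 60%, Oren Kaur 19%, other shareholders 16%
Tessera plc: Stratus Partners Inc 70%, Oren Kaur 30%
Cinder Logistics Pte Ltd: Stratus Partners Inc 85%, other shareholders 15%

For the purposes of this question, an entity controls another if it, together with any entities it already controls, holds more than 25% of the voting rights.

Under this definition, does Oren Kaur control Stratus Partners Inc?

Yes

Oren holds 100% of Kestrel, so Oren controls Kestrel.
Kestrel and Oren together hold 19% + 73% = 92% of Nordquist, so Oren controls Nordquist.
Nordquist and Kestrel and Oren together hold 12% + 8% + 80% = 100% of Stratus, so Oren controls Stratus.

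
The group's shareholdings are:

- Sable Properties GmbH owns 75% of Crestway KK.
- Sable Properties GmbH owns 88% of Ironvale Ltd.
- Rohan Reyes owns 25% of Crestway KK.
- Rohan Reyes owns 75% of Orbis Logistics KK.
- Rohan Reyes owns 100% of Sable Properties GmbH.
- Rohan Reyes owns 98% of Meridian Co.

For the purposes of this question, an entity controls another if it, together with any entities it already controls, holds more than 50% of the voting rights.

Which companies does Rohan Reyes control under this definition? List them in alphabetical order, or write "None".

Rohan holds 75% of Orbis, so Rohan controls Orbis.
Rohan holds 98% of Meridian, so Rohan controls Meridian.
Rohan holds 100% of Sable, so Rohan controls Sable.
Sable and Rohan together hold 75% + 25% = 100% of Crestway, so Rohan controls Crestway.
Sable holds 88% of Ironvale, so Rohan controls Ironvale.

Crestway KK, Ironvale Ltd, Meridian Co, Orbis Logistics KK, Sable Properties GmbH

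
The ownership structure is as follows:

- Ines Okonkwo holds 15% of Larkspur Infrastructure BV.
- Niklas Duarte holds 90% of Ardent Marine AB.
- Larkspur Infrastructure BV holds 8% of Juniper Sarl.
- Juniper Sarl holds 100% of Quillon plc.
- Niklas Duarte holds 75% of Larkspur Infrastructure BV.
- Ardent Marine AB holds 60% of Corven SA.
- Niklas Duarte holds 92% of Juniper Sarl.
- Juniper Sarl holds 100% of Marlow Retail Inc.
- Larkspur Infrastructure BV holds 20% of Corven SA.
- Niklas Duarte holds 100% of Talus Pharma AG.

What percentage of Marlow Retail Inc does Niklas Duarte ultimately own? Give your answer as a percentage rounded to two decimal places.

Niklas reaches Marlow along 2 paths.
Via Larkspur → Juniper: 75% × 8% × 100% = 6%.
Via Juniper: 92% × 100% = 92%.
Total: 6% + 92% = 98%.
Rounded: 98.00%.

98.00%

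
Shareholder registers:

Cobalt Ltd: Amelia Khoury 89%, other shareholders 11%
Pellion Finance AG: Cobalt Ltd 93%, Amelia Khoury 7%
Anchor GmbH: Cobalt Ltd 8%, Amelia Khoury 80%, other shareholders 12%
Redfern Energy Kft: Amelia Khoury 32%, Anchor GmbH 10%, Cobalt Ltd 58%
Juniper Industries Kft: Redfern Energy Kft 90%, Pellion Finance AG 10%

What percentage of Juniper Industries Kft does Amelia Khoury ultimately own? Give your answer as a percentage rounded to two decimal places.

92.08%

Amelia reaches Juniper along 6 paths.
Via Redfern: 32% × 90% = 28.8%.
Via Cobalt → Anchor → Redfern: 89% × 8% × 10% × 90% = 0.6408%.
Via Anchor → Redfern: 80% × 10% × 90% = 7.2%.
Via Cobalt → Redfern: 89% × 58% × 90% = 46.458%.
Via Cobalt → Pellion: 89% × 93% × 10% = 8.277%.
Via Pellion: 7% × 10% = 0.7%.
Total: 28.8% + 0.6408% + 7.2% + 46.458% + 8.277% + 0.7% = 92.0758%.
Rounded: 92.08%.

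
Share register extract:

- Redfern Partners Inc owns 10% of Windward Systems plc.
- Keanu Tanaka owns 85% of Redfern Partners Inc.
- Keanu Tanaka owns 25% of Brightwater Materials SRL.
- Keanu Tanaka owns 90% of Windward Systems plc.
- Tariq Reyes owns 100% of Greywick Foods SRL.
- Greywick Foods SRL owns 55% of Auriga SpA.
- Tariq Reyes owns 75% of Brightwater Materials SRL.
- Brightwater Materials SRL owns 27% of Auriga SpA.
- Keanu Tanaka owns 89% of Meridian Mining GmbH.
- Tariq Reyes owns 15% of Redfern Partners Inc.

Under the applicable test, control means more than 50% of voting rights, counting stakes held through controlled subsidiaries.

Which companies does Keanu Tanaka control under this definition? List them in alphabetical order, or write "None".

Meridian Mining GmbH, Redfern Partners Inc, Windward Systems plc

Keanu holds 85% of Redfern, so Keanu controls Redfern.
Keanu and Redfern together hold 90% + 10% = 100% of Windward, so Keanu controls Windward.
Keanu holds 89% of Meridian, so Keanu controls Meridian.
No other company's threshold is met.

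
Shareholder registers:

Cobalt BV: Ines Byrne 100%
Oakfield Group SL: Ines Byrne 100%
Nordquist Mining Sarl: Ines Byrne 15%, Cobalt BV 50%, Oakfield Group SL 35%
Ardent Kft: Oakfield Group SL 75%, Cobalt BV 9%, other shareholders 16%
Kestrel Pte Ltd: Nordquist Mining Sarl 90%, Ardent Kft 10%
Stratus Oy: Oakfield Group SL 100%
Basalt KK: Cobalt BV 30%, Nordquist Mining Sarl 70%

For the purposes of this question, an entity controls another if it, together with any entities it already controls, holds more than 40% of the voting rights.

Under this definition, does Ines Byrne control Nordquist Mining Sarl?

Ines holds 100% of Oakfield, so Ines controls Oakfield.
Ines holds 100% of Cobalt, so Ines controls Cobalt.
Ines and Cobalt and Oakfield together hold 15% + 50% + 35% = 100% of Nordquist, so Ines controls Nordquist.

Yes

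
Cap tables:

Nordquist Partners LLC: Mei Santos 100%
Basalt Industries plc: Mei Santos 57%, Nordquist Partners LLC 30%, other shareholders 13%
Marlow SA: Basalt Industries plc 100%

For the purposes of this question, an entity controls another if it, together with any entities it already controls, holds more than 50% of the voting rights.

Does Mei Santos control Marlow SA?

Mei holds 100% of Nordquist, so Mei controls Nordquist.
Mei and Nordquist together hold 57% + 30% = 87% of Basalt, so Mei controls Basalt.
Basalt holds 100% of Marlow, so Mei controls Marlow.

Yes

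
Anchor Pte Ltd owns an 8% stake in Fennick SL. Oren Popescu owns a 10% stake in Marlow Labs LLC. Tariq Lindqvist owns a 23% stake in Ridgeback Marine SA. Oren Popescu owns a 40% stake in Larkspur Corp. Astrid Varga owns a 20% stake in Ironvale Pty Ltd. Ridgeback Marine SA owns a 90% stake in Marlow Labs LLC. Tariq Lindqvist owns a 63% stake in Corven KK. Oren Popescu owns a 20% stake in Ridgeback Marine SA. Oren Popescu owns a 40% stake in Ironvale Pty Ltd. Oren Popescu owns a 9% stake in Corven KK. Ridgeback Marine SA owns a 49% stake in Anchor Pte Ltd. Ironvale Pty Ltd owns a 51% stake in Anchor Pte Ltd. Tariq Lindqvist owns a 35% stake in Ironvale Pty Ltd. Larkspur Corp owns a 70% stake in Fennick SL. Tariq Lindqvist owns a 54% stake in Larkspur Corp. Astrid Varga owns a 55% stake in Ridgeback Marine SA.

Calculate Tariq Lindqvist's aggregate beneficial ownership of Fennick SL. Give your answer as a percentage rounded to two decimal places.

Tariq reaches Fennick along 3 paths.
Via Ridgeback → Anchor: 23% × 49% × 8% = 0.9016%.
Via Ironvale → Anchor: 35% × 51% × 8% = 1.428%.
Via Larkspur: 54% × 70% = 37.8%.
Total: 0.9016% + 1.428% + 37.8% = 40.1296%.
Rounded: 40.13%.

40.13%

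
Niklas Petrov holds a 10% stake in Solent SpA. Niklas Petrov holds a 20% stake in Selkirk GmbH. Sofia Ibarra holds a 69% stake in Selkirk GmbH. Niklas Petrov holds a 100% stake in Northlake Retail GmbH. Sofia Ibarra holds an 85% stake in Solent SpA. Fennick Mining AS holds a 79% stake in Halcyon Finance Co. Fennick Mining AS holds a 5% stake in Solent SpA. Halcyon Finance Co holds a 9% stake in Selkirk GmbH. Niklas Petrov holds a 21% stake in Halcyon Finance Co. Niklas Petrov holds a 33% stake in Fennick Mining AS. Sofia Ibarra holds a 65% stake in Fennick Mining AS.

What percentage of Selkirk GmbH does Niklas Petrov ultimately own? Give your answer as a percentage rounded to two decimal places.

24.24%

Niklas reaches Selkirk along 3 paths.
Direct stake: 20% = 20%.
Via Fennick → Halcyon: 33% × 79% × 9% = 2.3463%.
Via Halcyon: 21% × 9% = 1.89%.
Total: 20% + 2.3463% + 1.89% = 24.2363%.
Rounded: 24.24%.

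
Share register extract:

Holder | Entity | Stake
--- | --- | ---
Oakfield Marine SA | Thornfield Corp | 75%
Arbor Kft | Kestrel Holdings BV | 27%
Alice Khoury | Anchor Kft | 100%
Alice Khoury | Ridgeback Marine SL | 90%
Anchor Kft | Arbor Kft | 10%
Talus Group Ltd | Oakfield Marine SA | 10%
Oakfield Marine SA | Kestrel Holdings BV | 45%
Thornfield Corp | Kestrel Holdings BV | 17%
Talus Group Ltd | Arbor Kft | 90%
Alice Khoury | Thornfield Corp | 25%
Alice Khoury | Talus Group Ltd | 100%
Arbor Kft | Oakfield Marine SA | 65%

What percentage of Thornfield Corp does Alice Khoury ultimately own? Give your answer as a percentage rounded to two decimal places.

81.25%

Alice reaches Thornfield along 4 paths.
Direct stake: 25% = 25%.
Via Talus → Arbor → Oakfield: 100% × 90% × 65% × 75% = 43.875%.
Via Anchor → Arbor → Oakfield: 100% × 10% × 65% × 75% = 4.875%.
Via Talus → Oakfield: 100% × 10% × 75% = 7.5%.
Total: 25% + 43.875% + 4.875% + 7.5% = 81.25%.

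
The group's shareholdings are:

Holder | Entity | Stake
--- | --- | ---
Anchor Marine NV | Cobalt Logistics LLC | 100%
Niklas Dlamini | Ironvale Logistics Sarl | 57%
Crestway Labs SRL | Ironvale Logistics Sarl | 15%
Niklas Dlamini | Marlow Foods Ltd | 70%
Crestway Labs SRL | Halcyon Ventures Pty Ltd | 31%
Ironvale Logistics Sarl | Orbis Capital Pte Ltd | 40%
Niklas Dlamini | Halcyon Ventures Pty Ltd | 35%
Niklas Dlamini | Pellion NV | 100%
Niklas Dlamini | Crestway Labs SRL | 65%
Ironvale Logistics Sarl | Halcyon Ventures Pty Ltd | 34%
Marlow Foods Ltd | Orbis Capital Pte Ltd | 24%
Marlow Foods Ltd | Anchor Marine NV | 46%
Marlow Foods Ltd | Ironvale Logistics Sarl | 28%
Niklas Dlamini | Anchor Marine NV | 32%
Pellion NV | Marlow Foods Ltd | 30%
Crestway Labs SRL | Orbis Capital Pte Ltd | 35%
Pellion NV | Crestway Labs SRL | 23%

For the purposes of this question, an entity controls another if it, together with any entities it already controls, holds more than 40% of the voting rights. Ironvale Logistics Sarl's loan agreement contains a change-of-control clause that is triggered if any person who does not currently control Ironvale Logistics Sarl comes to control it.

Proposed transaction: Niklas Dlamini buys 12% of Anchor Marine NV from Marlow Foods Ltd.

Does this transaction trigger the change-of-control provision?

The purchase adds only to Niklas's holdings (Marlow's stake shrinks), so Niklas is the only person who could newly come to control Ironvale.
Niklas holds 100% of Pellion, so Niklas controls Pellion.
Niklas and Pellion together hold 70% + 30% = 100% of Marlow, so Niklas controls Marlow.
Niklas and Pellion together hold 65% + 23% = 88% of Crestway, so Niklas controls Crestway.
Crestway and Niklas and Marlow together hold 15% + 57% + 28% = 100% of Ironvale, so Niklas controls Ironvale.
So Niklas already controls Ironvale before the transaction.
After the purchase, Niklas's direct stake in Anchor rises to 32% + 12% = 44%, and Marlow's stake falls to 34%.
Niklas controlled Ironvale already, so this is not a new person acquiring control; every other person's position is unchanged or reduced.
No new person acquires control, so the clause is not triggered.

No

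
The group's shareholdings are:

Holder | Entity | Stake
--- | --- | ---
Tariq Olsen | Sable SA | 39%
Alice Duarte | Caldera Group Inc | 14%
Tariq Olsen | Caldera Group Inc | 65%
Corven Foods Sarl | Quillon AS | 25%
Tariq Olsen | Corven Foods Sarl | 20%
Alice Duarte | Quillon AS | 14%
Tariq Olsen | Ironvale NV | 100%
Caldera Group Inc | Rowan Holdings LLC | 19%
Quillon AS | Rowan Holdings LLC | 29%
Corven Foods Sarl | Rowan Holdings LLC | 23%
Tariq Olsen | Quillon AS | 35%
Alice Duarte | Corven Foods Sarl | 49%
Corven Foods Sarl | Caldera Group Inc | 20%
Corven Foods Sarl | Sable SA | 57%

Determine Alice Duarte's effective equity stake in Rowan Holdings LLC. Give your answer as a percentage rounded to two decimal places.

Alice reaches Rowan along 5 paths.
Via Corven: 49% × 23% = 11.27%.
Via Corven → Quillon: 49% × 25% × 29% = 3.5525%.
Via Quillon: 14% × 29% = 4.06%.
Via Corven → Caldera: 49% × 20% × 19% = 1.862%.
Via Caldera: 14% × 19% = 2.66%.
Total: 11.27% + 3.5525% + 4.06% + 1.862% + 2.66% = 23.4045%.
Rounded: 23.40%.

23.40%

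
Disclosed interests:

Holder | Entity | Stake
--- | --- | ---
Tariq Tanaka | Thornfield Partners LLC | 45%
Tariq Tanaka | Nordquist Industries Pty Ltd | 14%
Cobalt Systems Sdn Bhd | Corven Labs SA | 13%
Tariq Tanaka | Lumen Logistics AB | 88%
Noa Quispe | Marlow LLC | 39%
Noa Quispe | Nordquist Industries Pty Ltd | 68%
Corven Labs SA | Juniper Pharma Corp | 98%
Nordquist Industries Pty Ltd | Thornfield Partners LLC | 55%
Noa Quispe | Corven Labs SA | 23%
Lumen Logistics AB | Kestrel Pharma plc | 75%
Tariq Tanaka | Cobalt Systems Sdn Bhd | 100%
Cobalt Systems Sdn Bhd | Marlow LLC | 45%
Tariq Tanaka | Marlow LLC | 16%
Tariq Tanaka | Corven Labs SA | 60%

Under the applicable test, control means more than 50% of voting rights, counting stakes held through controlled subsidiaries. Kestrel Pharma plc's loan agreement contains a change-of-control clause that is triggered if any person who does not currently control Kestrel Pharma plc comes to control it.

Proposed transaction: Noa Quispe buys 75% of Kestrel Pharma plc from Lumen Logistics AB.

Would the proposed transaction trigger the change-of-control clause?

The purchase adds only to Noa's holdings (Lumen's stake shrinks), so Noa is the only person who could newly come to control Kestrel.
Noa holds 68% of Nordquist, so Noa controls Nordquist.
Nordquist holds 55% of Thornfield, so Noa controls Thornfield.
Neither Noa nor any entity Noa controls holds any voting interest in Kestrel.
So before the transaction, Noa does not control Kestrel.
After the purchase, Noa holds 75% of Kestrel directly, and Lumen's stake falls to 0%.
Noa holds 75% of Kestrel, so Noa controls Kestrel.
Noa did not control Kestrel before and does after, so the clause is triggered.

Yes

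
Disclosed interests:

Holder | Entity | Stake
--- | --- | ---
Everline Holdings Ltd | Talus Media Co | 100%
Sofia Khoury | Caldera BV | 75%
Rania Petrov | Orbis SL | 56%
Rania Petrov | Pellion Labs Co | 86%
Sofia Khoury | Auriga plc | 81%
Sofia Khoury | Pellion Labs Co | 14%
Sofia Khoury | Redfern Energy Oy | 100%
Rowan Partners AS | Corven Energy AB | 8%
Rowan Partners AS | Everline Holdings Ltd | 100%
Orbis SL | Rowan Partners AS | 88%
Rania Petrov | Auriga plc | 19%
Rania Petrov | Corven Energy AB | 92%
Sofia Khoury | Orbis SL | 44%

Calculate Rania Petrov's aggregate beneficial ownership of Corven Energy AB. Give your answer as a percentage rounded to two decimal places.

95.94%

Rania reaches Corven along 2 paths.
Via Orbis → Rowan: 56% × 88% × 8% = 3.9424%.
Direct stake: 92% = 92%.
Total: 3.9424% + 92% = 95.9424%.
Rounded: 95.94%.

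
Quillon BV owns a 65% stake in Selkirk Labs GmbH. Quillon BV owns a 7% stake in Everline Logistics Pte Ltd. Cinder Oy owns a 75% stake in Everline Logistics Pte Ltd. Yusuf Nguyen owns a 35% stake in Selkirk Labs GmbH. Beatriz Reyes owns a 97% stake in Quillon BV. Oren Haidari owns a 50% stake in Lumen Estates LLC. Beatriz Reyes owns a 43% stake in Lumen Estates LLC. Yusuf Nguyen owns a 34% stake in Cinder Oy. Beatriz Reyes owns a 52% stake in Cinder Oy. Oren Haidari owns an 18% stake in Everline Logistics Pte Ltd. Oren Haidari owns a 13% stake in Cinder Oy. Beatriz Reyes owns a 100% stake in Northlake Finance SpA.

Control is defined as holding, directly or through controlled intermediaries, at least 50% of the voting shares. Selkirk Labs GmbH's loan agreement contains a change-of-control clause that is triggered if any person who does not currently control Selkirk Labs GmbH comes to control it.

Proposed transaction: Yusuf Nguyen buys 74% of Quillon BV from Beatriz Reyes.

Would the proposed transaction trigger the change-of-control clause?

The purchase adds only to Yusuf's holdings (Beatriz's stake shrinks), so Yusuf is the only person who could newly come to control Selkirk.
Yusuf's largest direct stake is 35% in Selkirk, which does not meet the threshold, so Yusuf controls no company.
In Selkirk, Yusuf's side holds only 35%, not ≥ 50%.
So before the transaction, Yusuf does not control Selkirk.
After the purchase, Yusuf holds 74% of Quillon directly, and Beatriz's stake falls to 23%.
Yusuf holds 74% of Quillon, so Yusuf controls Quillon.
Yusuf and Quillon together hold 35% + 65% = 100% of Selkirk, so Yusuf controls Selkirk.
Yusuf did not control Selkirk before and does after, so the clause is triggered.

Yes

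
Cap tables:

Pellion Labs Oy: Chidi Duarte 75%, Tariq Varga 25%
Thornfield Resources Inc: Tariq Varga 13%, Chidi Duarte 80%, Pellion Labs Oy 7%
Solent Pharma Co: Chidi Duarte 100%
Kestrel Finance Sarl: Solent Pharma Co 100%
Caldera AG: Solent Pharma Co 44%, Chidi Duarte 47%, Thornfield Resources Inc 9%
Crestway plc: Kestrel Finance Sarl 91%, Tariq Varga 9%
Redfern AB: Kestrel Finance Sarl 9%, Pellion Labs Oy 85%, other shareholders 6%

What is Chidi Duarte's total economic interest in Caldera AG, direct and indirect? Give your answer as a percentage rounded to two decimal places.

98.67%

Chidi reaches Caldera along 4 paths.
Via Solent: 100% × 44% = 44%.
Direct stake: 47% = 47%.
Via Thornfield: 80% × 9% = 7.2%.
Via Pellion → Thornfield: 75% × 7% × 9% = 0.4725%.
Total: 44% + 47% + 7.2% + 0.4725% = 98.6725%.
Rounded: 98.67%.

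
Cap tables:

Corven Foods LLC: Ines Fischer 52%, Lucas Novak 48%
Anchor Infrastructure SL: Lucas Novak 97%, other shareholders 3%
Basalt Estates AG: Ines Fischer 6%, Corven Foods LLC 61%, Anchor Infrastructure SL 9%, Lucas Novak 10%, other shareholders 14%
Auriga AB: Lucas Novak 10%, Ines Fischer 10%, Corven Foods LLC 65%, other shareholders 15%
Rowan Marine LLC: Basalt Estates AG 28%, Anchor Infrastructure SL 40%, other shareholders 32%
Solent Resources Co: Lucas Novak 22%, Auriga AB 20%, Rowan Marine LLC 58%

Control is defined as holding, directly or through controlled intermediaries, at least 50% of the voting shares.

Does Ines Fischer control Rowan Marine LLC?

No

Ines holds 52% of Corven, so Ines controls Corven.
Ines and Corven together hold 6% + 61% = 67% of Basalt, so Ines controls Basalt.
Ines and Corven together hold 10% + 65% = 75% of Auriga, so Ines controls Auriga.
In Rowan, Ines's side holds only 28%, not ≥ 50%.
So Ines does not control Rowan.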